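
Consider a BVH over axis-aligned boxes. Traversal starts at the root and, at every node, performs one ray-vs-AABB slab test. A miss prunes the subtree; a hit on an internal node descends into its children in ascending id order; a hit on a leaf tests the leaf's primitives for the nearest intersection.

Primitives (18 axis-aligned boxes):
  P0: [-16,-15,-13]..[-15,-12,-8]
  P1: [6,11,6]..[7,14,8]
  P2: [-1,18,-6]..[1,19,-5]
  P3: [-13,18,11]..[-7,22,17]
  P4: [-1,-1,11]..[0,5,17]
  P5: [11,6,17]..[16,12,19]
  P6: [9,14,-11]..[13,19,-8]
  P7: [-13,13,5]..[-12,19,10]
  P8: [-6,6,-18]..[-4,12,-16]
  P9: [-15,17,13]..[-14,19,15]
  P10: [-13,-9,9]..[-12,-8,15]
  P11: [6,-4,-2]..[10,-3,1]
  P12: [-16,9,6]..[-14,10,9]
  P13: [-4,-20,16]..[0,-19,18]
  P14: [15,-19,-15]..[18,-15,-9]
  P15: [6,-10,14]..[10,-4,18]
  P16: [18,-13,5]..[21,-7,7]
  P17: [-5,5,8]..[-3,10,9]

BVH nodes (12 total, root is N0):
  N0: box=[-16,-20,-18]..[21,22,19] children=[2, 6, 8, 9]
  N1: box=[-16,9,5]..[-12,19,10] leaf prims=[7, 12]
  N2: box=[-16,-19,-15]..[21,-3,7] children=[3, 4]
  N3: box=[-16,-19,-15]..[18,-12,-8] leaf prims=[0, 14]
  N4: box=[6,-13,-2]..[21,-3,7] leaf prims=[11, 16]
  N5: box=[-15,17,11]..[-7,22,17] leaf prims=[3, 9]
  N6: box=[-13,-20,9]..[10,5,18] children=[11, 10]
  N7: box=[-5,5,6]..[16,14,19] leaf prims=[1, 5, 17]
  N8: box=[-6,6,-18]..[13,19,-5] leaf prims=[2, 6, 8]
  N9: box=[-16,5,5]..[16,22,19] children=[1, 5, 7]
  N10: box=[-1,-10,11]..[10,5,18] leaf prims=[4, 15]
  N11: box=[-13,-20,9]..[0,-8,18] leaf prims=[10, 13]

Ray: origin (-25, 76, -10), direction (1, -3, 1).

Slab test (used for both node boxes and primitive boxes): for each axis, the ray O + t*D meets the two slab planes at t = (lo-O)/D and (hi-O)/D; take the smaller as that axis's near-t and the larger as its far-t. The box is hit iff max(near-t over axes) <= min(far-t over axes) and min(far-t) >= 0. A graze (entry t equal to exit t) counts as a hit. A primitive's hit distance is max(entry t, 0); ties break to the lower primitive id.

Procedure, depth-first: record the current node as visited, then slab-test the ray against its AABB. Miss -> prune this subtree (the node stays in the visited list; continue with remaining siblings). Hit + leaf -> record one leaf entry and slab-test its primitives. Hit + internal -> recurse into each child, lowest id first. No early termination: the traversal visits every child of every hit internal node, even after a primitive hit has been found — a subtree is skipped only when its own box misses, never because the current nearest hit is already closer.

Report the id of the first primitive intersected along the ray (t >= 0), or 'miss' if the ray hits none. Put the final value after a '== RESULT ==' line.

Traverse from the root:
N0 x:[9,46] y:[18,32] z:[-8,29] -> hit [18,29], descend [2, 6, 8, 9]
  N2 x:[9,46] y:[79/3,95/3] z:[-5,17] -> miss, prune
  N6 x:[12,35] y:[71/3,32] z:[19,28] -> hit [71/3,28], descend [10, 11]
    N10 x:[24,35] y:[71/3,86/3] z:[21,28] -> hit [24,28] leaf, test {P4@t=24, P15(miss)}
    N11 x:[12,25] y:[28,32] z:[19,28] -> miss, prune
  N8 x:[19,38] y:[19,70/3] z:[-8,5] -> miss, prune
  N9 x:[9,41] y:[18,71/3] z:[15,29] -> hit [18,71/3], descend [1, 5, 7]
    N1 x:[9,13] y:[19,67/3] z:[15,20] -> miss, prune
    N5 x:[10,18] y:[18,59/3] z:[21,27] -> miss, prune
    N7 x:[20,41] y:[62/3,71/3] z:[16,29] -> hit [62/3,71/3] leaf, test {P1(miss), P5(miss), P17(miss)}

Summary -> nodes [0, 2, 6, 10, 11, 8, 9, 1, 5, 7]; box-tests=10; leaf-entries=2; first=P4

== RESULT ==
4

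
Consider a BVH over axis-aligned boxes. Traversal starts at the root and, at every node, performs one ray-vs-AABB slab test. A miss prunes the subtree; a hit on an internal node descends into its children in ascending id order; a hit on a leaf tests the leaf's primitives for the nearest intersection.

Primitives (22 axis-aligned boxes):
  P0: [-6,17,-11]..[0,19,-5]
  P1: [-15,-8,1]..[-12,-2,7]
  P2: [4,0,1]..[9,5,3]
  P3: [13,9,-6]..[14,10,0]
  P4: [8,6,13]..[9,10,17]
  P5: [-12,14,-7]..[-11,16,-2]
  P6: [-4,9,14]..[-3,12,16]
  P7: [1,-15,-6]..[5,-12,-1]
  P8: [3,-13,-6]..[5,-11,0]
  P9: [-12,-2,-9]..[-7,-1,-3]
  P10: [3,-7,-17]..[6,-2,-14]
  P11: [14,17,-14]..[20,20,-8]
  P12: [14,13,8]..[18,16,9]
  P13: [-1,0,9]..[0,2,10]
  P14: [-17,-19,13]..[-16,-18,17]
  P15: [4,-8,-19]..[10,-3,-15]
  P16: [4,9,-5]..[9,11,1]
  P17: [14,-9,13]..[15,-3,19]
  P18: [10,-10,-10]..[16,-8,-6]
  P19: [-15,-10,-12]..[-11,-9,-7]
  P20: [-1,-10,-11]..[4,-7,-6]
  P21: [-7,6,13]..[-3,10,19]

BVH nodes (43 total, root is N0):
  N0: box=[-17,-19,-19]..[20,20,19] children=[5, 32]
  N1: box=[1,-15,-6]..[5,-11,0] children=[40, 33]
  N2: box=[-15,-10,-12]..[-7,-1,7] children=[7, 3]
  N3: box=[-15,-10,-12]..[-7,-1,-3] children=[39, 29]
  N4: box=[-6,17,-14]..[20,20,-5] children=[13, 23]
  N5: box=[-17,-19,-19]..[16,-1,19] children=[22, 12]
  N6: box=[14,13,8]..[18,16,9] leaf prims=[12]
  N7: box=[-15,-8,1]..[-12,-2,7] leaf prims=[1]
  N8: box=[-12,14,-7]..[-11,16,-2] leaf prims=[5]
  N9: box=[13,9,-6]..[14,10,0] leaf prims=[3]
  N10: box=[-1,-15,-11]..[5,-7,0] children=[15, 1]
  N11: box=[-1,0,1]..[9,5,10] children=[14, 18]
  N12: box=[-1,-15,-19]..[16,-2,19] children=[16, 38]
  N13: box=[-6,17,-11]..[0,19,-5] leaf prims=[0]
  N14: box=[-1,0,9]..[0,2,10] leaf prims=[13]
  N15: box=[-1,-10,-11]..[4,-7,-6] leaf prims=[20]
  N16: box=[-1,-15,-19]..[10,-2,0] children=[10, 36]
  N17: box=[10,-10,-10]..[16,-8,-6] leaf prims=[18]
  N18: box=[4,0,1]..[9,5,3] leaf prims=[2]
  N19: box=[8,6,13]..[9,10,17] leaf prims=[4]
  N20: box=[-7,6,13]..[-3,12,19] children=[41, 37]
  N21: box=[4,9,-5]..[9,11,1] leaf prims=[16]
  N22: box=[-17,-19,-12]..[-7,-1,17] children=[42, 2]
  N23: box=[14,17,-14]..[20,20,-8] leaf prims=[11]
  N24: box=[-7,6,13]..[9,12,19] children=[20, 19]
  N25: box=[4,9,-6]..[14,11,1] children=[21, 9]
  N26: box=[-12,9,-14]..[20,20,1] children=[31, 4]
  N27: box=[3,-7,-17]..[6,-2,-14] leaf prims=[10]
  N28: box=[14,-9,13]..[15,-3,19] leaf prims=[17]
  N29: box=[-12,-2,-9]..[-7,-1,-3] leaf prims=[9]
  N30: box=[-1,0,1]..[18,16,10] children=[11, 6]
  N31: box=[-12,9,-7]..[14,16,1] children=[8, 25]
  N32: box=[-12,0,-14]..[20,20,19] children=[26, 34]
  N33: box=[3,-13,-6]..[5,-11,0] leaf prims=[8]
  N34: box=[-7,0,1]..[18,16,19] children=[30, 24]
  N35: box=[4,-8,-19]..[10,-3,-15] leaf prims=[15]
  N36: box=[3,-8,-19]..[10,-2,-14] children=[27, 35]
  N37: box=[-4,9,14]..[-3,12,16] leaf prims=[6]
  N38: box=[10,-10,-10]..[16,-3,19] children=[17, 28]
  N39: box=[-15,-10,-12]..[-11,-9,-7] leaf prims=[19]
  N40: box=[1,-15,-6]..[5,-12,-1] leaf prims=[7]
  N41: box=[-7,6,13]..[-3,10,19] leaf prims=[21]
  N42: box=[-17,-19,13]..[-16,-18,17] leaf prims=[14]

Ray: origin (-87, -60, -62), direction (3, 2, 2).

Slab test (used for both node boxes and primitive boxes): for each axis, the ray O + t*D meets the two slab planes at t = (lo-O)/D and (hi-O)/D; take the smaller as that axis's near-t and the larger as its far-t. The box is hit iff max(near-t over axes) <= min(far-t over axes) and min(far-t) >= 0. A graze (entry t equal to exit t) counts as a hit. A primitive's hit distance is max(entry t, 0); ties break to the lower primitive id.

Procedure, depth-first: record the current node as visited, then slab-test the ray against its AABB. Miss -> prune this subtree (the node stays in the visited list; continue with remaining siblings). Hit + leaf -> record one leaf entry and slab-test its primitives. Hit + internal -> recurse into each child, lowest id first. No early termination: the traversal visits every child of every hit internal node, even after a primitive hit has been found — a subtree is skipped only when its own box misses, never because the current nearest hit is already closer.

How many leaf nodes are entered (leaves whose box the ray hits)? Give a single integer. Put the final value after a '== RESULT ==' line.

Walk:
N0 x:[70/3,107/3] y:[41/2,40] z:[43/2,81/2] -> hit [70/3,107/3], descend [5, 32]
  N5 x:[70/3,103/3] y:[41/2,59/2] z:[43/2,81/2] -> hit [70/3,59/2], descend [12, 22]
    N12 x:[86/3,103/3] y:[45/2,29] z:[43/2,81/2] -> hit [86/3,29], descend [16, 38]
      N16 x:[86/3,97/3] y:[45/2,29] z:[43/2,31] -> hit [86/3,29], descend [10, 36]
        N10 x:[86/3,92/3] y:[45/2,53/2] z:[51/2,31] -> miss, prune
        N36 x:[30,97/3] y:[26,29] z:[43/2,24] -> miss, prune
      N38 x:[97/3,103/3] y:[25,57/2] z:[26,81/2] -> miss, prune
    N22 x:[70/3,80/3] y:[41/2,59/2] z:[25,79/2] -> hit [25,80/3], descend [2, 42]
      N2 x:[24,80/3] y:[25,59/2] z:[25,69/2] -> hit [25,80/3], descend [3, 7]
        N3 x:[24,80/3] y:[25,59/2] z:[25,59/2] -> hit [25,80/3], descend [29, 39]
          N29 x:[25,80/3] y:[29,59/2] z:[53/2,59/2] -> miss, prune
          N39 x:[24,76/3] y:[25,51/2] z:[25,55/2] -> hit [25,76/3] leaf, test {P19@t=25}
        N7 x:[24,25] y:[26,29] z:[63/2,69/2] -> miss, prune
      N42 x:[70/3,71/3] y:[41/2,21] z:[75/2,79/2] -> miss, prune
  N32 x:[25,107/3] y:[30,40] z:[24,81/2] -> hit [30,107/3], descend [26, 34]
    N26 x:[25,107/3] y:[69/2,40] z:[24,63/2] -> miss, prune
    N34 x:[80/3,35] y:[30,38] z:[63/2,81/2] -> hit [63/2,35], descend [24, 30]
      N24 x:[80/3,32] y:[33,36] z:[75/2,81/2] -> miss, prune
      N30 x:[86/3,35] y:[30,38] z:[63/2,36] -> hit [63/2,35], descend [6, 11]
        N6 x:[101/3,35] y:[73/2,38] z:[35,71/2] -> miss, prune
        N11 x:[86/3,32] y:[30,65/2] z:[63/2,36] -> hit [63/2,32], descend [14, 18]
          N14 x:[86/3,29] y:[30,31] z:[71/2,36] -> miss, prune
          N18 x:[91/3,32] y:[30,65/2] z:[63/2,65/2] -> hit [63/2,32] leaf, test {P2@t=63/2}

23 AABB tests over nodes [0, 5, 12, 16, 10, 36, 38, 22, 2, 3, 29, 39, 7, 42, 32, 26, 34, 24, 30, 6, 11, 14, 18]; 2 leaves entered; closest P19.

== RESULT ==
2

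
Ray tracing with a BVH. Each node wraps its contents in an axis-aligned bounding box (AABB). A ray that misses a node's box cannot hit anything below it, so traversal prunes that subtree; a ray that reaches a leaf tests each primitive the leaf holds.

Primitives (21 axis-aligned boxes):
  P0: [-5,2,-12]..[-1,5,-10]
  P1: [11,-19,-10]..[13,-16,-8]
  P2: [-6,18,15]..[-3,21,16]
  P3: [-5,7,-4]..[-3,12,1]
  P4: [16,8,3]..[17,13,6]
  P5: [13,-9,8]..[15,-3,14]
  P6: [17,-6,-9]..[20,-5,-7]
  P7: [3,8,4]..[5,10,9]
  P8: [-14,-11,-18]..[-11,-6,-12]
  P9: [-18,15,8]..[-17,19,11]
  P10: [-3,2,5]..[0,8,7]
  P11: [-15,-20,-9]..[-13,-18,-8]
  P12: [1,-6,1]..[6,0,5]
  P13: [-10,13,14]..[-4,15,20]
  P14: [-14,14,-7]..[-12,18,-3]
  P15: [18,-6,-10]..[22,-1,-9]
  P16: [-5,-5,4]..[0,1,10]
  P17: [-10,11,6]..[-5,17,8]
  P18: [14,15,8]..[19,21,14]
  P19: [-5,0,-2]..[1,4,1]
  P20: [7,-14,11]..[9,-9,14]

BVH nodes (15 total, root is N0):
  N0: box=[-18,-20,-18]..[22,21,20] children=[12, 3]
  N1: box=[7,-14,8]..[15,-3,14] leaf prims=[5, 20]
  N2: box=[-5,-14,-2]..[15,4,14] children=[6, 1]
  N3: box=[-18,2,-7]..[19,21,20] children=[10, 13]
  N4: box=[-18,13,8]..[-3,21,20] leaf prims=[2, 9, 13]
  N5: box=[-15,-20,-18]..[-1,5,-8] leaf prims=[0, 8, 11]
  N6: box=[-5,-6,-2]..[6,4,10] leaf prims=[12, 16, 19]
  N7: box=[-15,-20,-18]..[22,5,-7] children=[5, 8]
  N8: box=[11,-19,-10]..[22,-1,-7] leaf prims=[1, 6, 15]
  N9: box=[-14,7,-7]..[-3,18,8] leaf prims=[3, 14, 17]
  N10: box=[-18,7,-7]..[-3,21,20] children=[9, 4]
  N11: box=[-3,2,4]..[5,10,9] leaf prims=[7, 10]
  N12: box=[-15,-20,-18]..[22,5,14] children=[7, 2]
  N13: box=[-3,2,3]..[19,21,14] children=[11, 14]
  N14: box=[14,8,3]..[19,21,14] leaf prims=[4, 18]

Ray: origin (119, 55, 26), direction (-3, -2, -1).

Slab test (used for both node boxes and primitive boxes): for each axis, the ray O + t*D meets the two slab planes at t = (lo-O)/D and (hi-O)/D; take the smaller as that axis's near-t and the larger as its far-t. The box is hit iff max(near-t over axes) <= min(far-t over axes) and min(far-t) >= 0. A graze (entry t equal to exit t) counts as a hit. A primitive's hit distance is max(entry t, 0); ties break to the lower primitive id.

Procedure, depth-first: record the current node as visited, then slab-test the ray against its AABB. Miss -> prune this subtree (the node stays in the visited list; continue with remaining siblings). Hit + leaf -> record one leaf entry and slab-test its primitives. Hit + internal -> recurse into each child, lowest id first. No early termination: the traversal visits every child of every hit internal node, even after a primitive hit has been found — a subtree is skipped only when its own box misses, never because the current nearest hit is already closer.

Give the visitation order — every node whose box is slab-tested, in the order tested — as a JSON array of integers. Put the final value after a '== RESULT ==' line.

Traverse from the root:
N0 x:[97/3,137/3] y:[17,75/2] z:[6,44] -> hit [97/3,75/2], descend [3, 12]
  N3 x:[100/3,137/3] y:[17,53/2] z:[6,33] -> miss, prune
  N12 x:[97/3,134/3] y:[25,75/2] z:[12,44] -> hit [97/3,75/2], descend [2, 7]
    N2 x:[104/3,124/3] y:[51/2,69/2] z:[12,28] -> miss, prune
    N7 x:[97/3,134/3] y:[25,75/2] z:[33,44] -> hit [33,75/2], descend [5, 8]
      N5 x:[40,134/3] y:[25,75/2] z:[34,44] -> miss, prune
      N8 x:[97/3,36] y:[28,37] z:[33,36] -> hit [33,36] leaf, test {P1@t=71/2, P6(miss), P15(miss)}

Visited [0, 3, 12, 2, 7, 5, 8]. Tests: 7 box, 1 leaf. Nearest: P1.

== RESULT ==
[0, 3, 12, 2, 7, 5, 8]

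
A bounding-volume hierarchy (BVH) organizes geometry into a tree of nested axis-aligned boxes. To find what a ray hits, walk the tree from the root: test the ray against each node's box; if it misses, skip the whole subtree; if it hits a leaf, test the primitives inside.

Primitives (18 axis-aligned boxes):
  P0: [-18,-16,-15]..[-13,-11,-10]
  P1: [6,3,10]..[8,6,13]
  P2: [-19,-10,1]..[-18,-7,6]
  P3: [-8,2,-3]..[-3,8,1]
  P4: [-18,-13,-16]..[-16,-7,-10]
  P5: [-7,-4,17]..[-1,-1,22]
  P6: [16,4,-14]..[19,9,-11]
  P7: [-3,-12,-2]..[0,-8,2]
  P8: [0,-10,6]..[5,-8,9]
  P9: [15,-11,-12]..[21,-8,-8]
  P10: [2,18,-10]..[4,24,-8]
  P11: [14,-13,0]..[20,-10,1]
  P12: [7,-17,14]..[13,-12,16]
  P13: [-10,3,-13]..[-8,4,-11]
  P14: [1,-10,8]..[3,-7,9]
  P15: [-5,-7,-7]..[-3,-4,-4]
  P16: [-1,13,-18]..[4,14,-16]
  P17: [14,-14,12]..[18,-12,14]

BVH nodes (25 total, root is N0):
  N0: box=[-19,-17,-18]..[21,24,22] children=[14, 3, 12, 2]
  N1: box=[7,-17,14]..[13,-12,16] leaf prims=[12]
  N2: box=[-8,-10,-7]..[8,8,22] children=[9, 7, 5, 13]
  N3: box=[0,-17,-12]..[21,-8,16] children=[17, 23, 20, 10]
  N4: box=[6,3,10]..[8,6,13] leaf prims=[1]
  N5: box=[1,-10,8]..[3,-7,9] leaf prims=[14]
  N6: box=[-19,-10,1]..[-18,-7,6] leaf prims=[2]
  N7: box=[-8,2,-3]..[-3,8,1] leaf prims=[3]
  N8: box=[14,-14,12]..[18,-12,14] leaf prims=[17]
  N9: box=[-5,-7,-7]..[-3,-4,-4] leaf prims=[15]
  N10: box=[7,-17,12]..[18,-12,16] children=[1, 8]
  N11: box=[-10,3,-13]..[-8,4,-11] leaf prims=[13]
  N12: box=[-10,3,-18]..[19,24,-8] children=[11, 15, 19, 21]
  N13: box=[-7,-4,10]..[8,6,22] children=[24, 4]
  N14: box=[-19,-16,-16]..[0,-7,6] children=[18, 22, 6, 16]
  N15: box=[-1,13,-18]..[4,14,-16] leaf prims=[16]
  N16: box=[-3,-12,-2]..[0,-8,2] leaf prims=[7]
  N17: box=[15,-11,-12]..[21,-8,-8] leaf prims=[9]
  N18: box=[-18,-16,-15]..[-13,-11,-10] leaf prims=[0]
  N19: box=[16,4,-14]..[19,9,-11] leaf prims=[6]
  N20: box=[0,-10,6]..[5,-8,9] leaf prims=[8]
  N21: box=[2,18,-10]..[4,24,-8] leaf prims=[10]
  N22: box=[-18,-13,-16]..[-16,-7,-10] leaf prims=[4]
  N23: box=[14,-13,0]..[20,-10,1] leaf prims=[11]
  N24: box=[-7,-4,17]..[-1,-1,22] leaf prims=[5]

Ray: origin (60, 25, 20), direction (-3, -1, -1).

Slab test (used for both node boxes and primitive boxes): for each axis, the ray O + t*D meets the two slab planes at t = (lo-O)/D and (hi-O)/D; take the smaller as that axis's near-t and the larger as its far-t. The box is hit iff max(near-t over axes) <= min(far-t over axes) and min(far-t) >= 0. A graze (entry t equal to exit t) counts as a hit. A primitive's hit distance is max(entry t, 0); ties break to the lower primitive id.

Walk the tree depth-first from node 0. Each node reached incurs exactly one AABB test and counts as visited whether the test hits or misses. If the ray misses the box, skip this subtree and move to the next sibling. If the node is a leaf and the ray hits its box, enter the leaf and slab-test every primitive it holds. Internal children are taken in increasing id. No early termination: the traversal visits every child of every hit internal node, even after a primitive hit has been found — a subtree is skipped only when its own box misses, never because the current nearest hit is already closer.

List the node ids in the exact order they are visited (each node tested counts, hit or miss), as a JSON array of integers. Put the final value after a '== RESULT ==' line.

Trace the traversal:
N0 x:[13,79/3] y:[1,42] z:[-2,38] -> hit [13,79/3], descend [2, 3, 12, 14]
  N2 x:[52/3,68/3] y:[17,35] z:[-2,27] -> hit [52/3,68/3], descend [5, 7, 9, 13]
    N5 x:[19,59/3] y:[32,35] z:[11,12] -> miss, prune
    N7 x:[21,68/3] y:[17,23] z:[19,23] -> hit [21,68/3] leaf, test {P3@t=21}
    N9 x:[21,65/3] y:[29,32] z:[24,27] -> miss, prune
    N13 x:[52/3,67/3] y:[19,29] z:[-2,10] -> miss, prune
  N3 x:[13,20] y:[33,42] z:[4,32] -> miss, prune
  N12 x:[41/3,70/3] y:[1,22] z:[28,38] -> miss, prune
  N14 x:[20,79/3] y:[32,41] z:[14,36] -> miss, prune

9 AABB tests over nodes [0, 2, 5, 7, 9, 13, 3, 12, 14]; 1 leaf entered; closest P3.

== RESULT ==
[0, 2, 5, 7, 9, 13, 3, 12, 14]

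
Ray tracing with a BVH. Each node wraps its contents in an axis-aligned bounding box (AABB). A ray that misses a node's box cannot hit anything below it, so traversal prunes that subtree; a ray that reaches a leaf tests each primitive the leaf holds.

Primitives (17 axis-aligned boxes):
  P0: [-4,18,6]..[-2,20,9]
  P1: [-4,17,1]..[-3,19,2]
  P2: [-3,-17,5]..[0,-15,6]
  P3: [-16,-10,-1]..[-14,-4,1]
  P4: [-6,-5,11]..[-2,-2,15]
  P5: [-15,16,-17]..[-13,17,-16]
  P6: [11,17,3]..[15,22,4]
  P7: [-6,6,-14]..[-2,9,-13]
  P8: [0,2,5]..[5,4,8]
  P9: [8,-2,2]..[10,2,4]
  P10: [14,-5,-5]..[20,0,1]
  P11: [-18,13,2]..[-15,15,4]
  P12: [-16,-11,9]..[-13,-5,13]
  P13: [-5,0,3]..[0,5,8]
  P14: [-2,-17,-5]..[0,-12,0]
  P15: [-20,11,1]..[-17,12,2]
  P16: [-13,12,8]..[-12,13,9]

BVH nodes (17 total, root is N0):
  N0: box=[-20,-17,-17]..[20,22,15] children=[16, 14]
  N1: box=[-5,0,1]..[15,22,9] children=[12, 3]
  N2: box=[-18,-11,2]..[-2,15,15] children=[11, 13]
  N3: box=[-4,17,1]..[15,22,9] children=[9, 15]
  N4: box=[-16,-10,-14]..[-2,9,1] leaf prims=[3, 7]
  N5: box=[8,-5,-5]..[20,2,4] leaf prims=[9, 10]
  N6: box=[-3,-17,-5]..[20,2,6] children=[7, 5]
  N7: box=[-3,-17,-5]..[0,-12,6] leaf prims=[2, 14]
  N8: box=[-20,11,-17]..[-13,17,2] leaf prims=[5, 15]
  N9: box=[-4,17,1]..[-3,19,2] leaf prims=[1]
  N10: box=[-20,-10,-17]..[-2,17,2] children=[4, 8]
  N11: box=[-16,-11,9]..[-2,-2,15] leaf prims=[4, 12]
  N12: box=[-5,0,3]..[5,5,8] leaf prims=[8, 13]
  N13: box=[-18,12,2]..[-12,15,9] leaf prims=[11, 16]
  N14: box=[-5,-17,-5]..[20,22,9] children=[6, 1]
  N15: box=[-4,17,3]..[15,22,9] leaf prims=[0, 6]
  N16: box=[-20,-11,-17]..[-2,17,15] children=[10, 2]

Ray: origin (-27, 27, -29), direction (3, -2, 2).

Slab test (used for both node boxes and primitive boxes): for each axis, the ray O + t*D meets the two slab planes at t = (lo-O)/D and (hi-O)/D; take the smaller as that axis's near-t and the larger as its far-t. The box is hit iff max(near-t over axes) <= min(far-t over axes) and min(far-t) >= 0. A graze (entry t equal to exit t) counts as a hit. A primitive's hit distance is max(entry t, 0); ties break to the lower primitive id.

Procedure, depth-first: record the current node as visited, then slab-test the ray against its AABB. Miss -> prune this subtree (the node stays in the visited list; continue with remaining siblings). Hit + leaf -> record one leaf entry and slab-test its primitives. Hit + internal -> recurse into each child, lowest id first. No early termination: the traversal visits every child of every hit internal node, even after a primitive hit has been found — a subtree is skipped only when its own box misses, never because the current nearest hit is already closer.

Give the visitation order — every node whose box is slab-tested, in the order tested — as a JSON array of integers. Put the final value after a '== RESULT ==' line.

Traverse from the root:
N0 x:[7/3,47/3] y:[5/2,22] z:[6,22] -> hit [6,47/3], descend [14, 16]
  N14 x:[22/3,47/3] y:[5/2,22] z:[12,19] -> hit [12,47/3], descend [1, 6]
    N1 x:[22/3,14] y:[5/2,27/2] z:[15,19] -> miss, prune
    N6 x:[8,47/3] y:[25/2,22] z:[12,35/2] -> hit [25/2,47/3], descend [5, 7]
      N5 x:[35/3,47/3] y:[25/2,16] z:[12,33/2] -> hit [25/2,47/3] leaf, test {P9(miss), P10@t=41/3}
      N7 x:[8,9] y:[39/2,22] z:[12,35/2] -> miss, prune
  N16 x:[7/3,25/3] y:[5,19] z:[6,22] -> hit [6,25/3], descend [2, 10]
    N2 x:[3,25/3] y:[6,19] z:[31/2,22] -> miss, prune
    N10 x:[7/3,25/3] y:[5,37/2] z:[6,31/2] -> hit [6,25/3], descend [4, 8]
      N4 x:[11/3,25/3] y:[9,37/2] z:[15/2,15] -> miss, prune
      N8 x:[7/3,14/3] y:[5,8] z:[6,31/2] -> miss, prune

order=[0, 14, 1, 6, 5, 7, 16, 2, 10, 4, 8]  |boxes|=11  |leaves|=1  hit=P10

== RESULT ==
[0, 14, 1, 6, 5, 7, 16, 2, 10, 4, 8]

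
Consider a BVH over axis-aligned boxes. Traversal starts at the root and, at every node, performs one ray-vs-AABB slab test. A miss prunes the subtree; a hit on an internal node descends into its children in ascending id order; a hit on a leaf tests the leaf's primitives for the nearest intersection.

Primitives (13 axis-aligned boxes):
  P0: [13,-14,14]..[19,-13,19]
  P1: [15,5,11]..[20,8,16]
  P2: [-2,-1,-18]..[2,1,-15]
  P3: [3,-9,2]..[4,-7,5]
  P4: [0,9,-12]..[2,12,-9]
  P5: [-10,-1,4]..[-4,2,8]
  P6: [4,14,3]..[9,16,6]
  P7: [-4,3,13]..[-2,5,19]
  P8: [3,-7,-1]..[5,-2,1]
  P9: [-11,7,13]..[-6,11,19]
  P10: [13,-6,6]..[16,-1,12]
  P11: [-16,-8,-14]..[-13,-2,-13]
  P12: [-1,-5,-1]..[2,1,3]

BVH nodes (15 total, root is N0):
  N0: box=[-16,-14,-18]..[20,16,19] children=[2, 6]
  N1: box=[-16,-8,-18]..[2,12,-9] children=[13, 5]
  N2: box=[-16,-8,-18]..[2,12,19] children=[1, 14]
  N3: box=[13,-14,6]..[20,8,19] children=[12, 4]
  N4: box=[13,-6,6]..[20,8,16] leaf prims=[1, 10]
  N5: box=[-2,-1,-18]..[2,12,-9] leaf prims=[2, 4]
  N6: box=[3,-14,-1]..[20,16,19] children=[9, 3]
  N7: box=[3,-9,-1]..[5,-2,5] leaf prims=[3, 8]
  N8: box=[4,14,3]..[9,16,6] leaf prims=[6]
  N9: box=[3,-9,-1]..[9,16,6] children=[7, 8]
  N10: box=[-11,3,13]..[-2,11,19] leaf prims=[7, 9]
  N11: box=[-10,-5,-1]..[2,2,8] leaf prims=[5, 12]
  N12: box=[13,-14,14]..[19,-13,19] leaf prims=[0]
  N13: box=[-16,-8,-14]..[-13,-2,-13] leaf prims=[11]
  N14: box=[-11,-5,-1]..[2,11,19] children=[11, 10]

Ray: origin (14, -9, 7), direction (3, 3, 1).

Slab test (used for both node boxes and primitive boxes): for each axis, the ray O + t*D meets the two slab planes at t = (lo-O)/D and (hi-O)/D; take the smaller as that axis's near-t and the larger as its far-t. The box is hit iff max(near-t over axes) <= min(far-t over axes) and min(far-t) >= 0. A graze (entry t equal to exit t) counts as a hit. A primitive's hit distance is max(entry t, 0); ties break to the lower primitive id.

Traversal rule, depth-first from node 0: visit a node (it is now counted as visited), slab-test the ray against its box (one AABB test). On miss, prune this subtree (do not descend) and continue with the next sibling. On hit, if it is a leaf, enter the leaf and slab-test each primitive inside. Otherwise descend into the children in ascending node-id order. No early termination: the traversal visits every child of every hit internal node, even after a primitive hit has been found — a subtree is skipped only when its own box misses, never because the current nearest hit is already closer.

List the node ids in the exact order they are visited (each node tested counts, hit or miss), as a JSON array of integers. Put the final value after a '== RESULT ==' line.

Trace the traversal:
N0 x:[-10,2] y:[-5/3,25/3] z:[-25,12] -> hit [-5/3,2], descend [2, 6]
  N2 x:[-10,-4] y:[1/3,7] z:[-25,12] -> miss, prune
  N6 x:[-11/3,2] y:[-5/3,25/3] z:[-8,12] -> hit [-5/3,2], descend [3, 9]
    N3 x:[-1/3,2] y:[-5/3,17/3] z:[-1,12] -> hit [-1/3,2], descend [4, 12]
      N4 x:[-1/3,2] y:[1,17/3] z:[-1,9] -> hit [1,2] leaf, test {P1(miss), P10(miss)}
      N12 x:[-1/3,5/3] y:[-5/3,-4/3] z:[7,12] -> miss, prune
    N9 x:[-11/3,-5/3] y:[0,25/3] z:[-8,-1] -> miss, prune

Visited [0, 2, 6, 3, 4, 12, 9]. Tests: 7 box, 1 leaf. Nearest: miss.

== RESULT ==
[0, 2, 6, 3, 4, 12, 9]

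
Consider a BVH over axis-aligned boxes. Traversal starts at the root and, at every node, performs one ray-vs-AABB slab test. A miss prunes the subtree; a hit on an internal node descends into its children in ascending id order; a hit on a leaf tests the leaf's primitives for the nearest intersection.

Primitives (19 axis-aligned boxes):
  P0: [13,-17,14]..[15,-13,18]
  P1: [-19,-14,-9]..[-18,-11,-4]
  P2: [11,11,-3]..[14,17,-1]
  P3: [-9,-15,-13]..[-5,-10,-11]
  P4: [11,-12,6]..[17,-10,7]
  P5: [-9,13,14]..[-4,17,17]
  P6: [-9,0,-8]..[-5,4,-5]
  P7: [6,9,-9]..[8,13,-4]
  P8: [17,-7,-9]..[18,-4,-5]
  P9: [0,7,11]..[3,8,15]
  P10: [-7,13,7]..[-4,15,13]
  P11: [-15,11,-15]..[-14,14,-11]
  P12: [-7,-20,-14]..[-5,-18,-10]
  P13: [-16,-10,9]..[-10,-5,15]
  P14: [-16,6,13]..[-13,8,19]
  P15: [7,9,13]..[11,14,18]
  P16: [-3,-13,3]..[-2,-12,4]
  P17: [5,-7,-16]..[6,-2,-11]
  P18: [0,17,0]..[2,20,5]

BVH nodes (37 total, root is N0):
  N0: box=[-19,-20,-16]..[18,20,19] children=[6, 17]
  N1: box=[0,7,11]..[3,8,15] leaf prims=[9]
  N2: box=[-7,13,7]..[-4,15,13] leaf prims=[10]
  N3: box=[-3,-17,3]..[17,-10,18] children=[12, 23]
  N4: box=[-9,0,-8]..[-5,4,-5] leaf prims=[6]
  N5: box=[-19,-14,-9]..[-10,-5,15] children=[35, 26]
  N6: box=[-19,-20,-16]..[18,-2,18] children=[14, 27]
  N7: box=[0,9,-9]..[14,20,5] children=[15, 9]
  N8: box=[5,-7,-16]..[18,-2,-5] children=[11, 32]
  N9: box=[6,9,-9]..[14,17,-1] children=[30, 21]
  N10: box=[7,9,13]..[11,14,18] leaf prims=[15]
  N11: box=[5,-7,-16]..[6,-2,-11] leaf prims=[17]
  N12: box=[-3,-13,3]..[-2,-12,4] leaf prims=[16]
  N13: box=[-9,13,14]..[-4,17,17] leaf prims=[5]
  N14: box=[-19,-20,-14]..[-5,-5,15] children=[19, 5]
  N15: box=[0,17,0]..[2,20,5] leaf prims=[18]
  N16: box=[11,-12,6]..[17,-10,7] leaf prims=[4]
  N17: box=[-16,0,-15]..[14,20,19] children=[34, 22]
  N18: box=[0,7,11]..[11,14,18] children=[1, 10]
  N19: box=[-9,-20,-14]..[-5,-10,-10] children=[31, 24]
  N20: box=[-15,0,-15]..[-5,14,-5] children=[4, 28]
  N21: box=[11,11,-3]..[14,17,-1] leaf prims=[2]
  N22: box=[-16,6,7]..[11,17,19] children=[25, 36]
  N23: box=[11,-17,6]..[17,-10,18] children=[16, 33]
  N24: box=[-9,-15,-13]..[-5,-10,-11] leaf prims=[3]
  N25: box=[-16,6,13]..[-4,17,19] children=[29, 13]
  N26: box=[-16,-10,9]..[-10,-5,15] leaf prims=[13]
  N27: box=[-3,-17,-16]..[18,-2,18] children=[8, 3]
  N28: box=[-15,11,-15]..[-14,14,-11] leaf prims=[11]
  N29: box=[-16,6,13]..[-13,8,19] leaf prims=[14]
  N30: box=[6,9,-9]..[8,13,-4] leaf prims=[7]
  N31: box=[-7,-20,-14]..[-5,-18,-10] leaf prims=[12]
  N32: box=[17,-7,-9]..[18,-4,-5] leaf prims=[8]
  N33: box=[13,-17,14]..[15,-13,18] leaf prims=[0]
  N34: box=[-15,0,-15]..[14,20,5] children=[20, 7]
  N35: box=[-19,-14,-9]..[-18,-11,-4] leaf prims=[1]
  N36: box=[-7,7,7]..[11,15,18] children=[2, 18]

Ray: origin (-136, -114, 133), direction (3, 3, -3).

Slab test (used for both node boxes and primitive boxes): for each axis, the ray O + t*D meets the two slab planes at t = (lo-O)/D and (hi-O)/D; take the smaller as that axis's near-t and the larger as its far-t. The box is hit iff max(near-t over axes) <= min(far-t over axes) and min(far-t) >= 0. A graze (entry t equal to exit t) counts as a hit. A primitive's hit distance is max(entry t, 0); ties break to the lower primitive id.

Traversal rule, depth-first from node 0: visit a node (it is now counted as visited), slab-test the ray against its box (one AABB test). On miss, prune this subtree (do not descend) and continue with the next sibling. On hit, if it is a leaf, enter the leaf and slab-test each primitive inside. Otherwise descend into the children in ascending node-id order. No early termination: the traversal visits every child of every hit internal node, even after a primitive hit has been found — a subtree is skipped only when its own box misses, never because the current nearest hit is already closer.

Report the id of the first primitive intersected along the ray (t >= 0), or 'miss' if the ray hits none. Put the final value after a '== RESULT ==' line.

Walk:
N0 x:[39,154/3] y:[94/3,134/3] z:[38,149/3] -> hit [39,134/3], descend [6, 17]
  N6 x:[39,154/3] y:[94/3,112/3] z:[115/3,149/3] -> miss, prune
  N17 x:[40,50] y:[38,134/3] z:[38,148/3] -> hit [40,134/3], descend [22, 34]
    N22 x:[40,49] y:[40,131/3] z:[38,42] -> hit [40,42], descend [25, 36]
      N25 x:[40,44] y:[40,131/3] z:[38,40] -> hit [40,40], descend [13, 29]
        N13 x:[127/3,44] y:[127/3,131/3] z:[116/3,119/3] -> miss, prune
        N29 x:[40,41] y:[40,122/3] z:[38,40] -> hit [40,40] leaf, test {P14@t=40}
      N36 x:[43,49] y:[121/3,43] z:[115/3,42] -> miss, prune
    N34 x:[121/3,50] y:[38,134/3] z:[128/3,148/3] -> hit [128/3,134/3], descend [7, 20]
      N7 x:[136/3,50] y:[41,134/3] z:[128/3,142/3] -> miss, prune
      N20 x:[121/3,131/3] y:[38,128/3] z:[46,148/3] -> miss, prune

11 AABB tests over nodes [0, 6, 17, 22, 25, 13, 29, 36, 34, 7, 20]; 1 leaf entered; closest P14.

== RESULT ==
14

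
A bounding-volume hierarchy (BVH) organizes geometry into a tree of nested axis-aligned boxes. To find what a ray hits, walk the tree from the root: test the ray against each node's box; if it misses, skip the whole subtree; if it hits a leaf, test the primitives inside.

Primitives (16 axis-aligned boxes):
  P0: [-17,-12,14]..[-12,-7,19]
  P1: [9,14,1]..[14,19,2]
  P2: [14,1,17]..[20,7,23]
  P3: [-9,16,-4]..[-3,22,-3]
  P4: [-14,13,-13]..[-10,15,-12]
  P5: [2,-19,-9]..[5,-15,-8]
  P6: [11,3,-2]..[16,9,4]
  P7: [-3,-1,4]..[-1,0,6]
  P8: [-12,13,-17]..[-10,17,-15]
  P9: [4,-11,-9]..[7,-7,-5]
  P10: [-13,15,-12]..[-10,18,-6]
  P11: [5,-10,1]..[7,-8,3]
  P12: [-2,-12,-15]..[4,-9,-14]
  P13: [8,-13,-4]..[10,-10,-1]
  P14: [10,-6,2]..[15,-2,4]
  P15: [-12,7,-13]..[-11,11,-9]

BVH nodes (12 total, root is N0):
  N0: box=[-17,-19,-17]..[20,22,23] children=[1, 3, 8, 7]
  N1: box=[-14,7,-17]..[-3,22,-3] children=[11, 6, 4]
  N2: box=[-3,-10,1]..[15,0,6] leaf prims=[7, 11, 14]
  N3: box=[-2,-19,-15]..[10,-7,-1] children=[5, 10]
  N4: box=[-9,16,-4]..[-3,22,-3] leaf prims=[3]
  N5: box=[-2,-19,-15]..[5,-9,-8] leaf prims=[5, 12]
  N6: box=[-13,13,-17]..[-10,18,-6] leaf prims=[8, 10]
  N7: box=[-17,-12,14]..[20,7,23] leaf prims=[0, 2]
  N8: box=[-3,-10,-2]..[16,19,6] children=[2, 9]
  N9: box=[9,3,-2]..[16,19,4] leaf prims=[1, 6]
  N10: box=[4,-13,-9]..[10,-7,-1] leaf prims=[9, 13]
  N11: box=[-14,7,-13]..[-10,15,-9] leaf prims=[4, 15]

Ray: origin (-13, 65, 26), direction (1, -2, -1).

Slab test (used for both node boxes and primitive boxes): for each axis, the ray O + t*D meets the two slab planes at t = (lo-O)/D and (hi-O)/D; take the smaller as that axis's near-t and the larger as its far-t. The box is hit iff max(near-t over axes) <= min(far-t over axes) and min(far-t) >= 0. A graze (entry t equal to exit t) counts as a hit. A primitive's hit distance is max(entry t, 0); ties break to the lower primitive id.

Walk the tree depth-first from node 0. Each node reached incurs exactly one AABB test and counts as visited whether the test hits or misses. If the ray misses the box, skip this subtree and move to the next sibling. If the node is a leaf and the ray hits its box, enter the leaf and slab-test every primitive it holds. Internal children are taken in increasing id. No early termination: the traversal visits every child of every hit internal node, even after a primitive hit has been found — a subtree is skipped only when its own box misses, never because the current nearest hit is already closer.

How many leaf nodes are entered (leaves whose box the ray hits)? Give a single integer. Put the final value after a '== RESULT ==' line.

Walk:
N0 x:[-4,33] y:[43/2,42] z:[3,43] -> hit [43/2,33], descend [1, 3, 7, 8]
  N1 x:[-1,10] y:[43/2,29] z:[29,43] -> miss, prune
  N3 x:[11,23] y:[36,42] z:[27,41] -> miss, prune
  N7 x:[-4,33] y:[29,77/2] z:[3,12] -> miss, prune
  N8 x:[10,29] y:[23,75/2] z:[20,28] -> hit [23,28], descend [2, 9]
    N2 x:[10,28] y:[65/2,75/2] z:[20,25] -> miss, prune
    N9 x:[22,29] y:[23,31] z:[22,28] -> hit [23,28] leaf, test {P1@t=24, P6@t=28}

Visited [0, 1, 3, 7, 8, 2, 9]. Tests: 7 box, 1 leaf. Nearest: P1.

== RESULT ==
1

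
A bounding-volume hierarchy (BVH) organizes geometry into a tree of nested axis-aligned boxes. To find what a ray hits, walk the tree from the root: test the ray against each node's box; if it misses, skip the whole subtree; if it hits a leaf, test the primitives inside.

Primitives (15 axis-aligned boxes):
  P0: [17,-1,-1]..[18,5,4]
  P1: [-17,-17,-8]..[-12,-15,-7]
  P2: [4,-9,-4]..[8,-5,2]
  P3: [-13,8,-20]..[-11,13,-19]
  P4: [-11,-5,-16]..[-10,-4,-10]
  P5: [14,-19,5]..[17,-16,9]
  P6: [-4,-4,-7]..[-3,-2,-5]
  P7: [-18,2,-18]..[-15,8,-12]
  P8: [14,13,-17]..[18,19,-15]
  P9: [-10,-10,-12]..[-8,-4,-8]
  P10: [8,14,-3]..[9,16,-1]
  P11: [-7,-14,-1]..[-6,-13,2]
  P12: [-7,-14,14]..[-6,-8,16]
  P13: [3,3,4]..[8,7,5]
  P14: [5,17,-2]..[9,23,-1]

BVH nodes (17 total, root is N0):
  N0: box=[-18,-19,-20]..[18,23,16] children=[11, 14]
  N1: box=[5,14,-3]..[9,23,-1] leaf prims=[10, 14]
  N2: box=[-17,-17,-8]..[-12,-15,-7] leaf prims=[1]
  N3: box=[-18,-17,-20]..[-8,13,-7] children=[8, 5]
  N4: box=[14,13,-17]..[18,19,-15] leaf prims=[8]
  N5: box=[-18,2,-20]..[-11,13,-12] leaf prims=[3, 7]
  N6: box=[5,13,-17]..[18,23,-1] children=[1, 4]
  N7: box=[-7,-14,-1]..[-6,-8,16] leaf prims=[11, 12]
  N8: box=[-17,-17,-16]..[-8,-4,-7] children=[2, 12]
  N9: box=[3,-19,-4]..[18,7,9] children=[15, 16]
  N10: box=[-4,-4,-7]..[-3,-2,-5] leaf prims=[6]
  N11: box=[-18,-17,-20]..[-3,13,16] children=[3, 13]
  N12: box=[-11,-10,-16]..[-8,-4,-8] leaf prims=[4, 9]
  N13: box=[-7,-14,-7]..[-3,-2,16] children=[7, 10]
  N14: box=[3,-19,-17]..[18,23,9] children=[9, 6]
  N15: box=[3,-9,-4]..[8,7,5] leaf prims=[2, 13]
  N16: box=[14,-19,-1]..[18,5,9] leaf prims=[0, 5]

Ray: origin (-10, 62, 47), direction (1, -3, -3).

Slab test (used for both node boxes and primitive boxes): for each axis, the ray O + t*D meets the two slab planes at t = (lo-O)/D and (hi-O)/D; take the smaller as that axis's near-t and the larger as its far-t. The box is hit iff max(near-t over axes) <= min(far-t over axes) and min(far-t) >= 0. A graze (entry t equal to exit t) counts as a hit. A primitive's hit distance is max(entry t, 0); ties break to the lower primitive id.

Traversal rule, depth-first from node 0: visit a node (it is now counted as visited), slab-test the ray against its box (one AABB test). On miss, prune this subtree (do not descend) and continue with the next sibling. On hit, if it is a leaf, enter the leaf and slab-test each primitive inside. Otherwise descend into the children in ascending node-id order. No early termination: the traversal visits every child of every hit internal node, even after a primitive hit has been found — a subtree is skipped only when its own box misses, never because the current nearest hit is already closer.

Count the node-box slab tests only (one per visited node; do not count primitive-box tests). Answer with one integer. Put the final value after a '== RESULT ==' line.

Walk:
N0 x:[-8,28] y:[13,27] z:[31/3,67/3] -> hit [13,67/3], descend [11, 14]
  N11 x:[-8,7] y:[49/3,79/3] z:[31/3,67/3] -> miss, prune
  N14 x:[13,28] y:[13,27] z:[38/3,64/3] -> hit [13,64/3], descend [6, 9]
    N6 x:[15,28] y:[13,49/3] z:[16,64/3] -> hit [16,49/3], descend [1, 4]
      N1 x:[15,19] y:[13,16] z:[16,50/3] -> hit [16,16] leaf, test {P10(miss), P14(miss)}
      N4 x:[24,28] y:[43/3,49/3] z:[62/3,64/3] -> miss, prune
    N9 x:[13,28] y:[55/3,27] z:[38/3,17] -> miss, prune

Summary -> nodes [0, 11, 14, 6, 1, 4, 9]; box-tests=7; leaf-entries=1; first=miss

== RESULT ==
7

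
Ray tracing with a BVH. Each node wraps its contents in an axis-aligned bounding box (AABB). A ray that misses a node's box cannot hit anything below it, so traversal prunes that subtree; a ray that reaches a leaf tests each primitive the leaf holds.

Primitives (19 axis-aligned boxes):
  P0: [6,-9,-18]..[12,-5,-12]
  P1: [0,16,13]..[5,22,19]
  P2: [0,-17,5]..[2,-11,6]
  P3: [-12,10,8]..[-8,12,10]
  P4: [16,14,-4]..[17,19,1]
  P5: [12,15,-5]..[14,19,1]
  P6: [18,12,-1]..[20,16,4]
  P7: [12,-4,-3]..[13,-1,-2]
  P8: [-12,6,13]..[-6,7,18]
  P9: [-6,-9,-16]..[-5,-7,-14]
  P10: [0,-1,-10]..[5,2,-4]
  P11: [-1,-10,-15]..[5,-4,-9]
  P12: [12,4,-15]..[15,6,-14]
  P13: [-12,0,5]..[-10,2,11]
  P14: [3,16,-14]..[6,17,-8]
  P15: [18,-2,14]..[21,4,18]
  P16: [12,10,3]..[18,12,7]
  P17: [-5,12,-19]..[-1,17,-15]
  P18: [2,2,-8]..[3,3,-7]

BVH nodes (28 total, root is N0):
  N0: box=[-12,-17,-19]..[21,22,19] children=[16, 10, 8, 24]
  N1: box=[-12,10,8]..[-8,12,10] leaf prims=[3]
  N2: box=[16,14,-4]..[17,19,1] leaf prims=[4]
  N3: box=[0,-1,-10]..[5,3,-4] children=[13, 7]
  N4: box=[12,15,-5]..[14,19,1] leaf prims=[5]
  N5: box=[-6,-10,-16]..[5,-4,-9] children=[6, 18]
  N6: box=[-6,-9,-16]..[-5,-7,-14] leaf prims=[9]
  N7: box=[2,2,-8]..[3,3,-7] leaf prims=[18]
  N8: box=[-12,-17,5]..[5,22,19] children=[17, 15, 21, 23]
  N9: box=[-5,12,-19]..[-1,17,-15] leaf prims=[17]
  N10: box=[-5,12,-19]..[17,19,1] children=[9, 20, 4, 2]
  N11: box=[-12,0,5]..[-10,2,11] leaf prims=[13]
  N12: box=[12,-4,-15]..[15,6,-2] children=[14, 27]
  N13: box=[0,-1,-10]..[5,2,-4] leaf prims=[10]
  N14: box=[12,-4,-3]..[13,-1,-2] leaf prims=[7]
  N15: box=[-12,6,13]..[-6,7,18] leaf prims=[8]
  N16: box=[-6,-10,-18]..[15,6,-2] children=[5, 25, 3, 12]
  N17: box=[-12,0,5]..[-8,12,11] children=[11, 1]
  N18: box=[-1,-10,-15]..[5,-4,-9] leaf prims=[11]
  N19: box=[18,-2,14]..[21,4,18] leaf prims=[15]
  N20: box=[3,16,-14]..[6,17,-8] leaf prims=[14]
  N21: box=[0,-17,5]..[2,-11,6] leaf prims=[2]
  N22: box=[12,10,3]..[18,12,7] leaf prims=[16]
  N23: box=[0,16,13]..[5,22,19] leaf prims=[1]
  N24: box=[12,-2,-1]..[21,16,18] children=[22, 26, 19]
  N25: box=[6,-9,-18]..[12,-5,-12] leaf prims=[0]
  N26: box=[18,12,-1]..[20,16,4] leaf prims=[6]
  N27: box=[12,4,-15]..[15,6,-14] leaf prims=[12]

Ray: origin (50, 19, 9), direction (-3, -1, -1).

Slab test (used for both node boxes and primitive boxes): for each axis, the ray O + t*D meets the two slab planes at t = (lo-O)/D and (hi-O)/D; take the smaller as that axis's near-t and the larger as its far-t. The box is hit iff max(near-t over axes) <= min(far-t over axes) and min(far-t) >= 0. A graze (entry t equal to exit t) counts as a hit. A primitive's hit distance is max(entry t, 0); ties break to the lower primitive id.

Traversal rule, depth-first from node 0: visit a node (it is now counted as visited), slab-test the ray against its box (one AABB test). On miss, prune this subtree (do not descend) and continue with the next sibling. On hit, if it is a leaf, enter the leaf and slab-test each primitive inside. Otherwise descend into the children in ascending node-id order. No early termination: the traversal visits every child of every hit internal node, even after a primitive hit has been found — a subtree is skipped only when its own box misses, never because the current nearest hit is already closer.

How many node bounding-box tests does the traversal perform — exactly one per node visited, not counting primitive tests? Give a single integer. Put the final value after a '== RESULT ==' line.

Traverse from the root:
N0 x:[29/3,62/3] y:[-3,36] z:[-10,28] -> hit [29/3,62/3], descend [8, 10, 16, 24]
  N8 x:[15,62/3] y:[-3,36] z:[-10,4] -> miss, prune
  N10 x:[11,55/3] y:[0,7] z:[8,28] -> miss, prune
  N16 x:[35/3,56/3] y:[13,29] z:[11,27] -> hit [13,56/3], descend [3, 5, 12, 25]
    N3 x:[15,50/3] y:[16,20] z:[13,19] -> hit [16,50/3], descend [7, 13]
      N7 x:[47/3,16] y:[16,17] z:[16,17] -> hit [16,16] leaf, test {P18@t=16}
      N13 x:[15,50/3] y:[17,20] z:[13,19] -> miss, prune
    N5 x:[15,56/3] y:[23,29] z:[18,25] -> miss, prune
    N12 x:[35/3,38/3] y:[13,23] z:[11,24] -> miss, prune
    N25 x:[38/3,44/3] y:[24,28] z:[21,27] -> miss, prune
  N24 x:[29/3,38/3] y:[3,21] z:[-9,10] -> hit [29/3,10], descend [19, 22, 26]
    N19 x:[29/3,32/3] y:[15,21] z:[-9,-5] -> miss, prune
    N22 x:[32/3,38/3] y:[7,9] z:[2,6] -> miss, prune
    N26 x:[10,32/3] y:[3,7] z:[5,10] -> miss, prune

Visited [0, 8, 10, 16, 3, 7, 13, 5, 12, 25, 24, 19, 22, 26]. Tests: 14 box, 1 leaf. Nearest: P18.

== RESULT ==
14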